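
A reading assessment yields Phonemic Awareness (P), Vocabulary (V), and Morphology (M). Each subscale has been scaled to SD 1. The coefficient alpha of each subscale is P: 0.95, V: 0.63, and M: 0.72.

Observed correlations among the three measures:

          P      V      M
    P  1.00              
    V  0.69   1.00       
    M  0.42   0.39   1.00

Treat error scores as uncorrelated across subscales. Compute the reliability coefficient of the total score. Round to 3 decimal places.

0.883

Var(P+V+M) = 3 + 2·[0.69 + 0.42 + 0.39] = 3 + 3 = 6.
Because errors are independent across components, Cov(Tᵢ,Tⱼ) = Cov(Xᵢ,Xⱼ); the off-diagonal part of the true-score variance is the same as above.
True-score variance = [0.95 + 0.63 + 0.72] + 3 = 2.3 + 3 = 5.3.
Reliability = 5.3 / 6 = 0.883.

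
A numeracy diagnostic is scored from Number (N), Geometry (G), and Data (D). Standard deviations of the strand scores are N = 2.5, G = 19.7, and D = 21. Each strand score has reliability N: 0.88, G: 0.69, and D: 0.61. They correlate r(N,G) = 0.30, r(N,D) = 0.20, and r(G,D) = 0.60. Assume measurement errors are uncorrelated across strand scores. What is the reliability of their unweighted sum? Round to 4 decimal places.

Var(N+G+D) = 2.5² + 19.7² + 21² + 2·[2.5·19.7·0.30 + 2.5·21·0.20 + 19.7·21·0.60] = 835.34 + 546.99 = 1382.33.
Because errors are independent across components, Cov(Tᵢ,Tⱼ) = Cov(Xᵢ,Xⱼ); the off-diagonal part of the true-score variance is the same as above.
True-score variance = [2.5²·0.88 + 19.7²·0.69 + 21²·0.61] + 546.99 = 542.292 + 546.99 = 1089.28.
Reliability = 1089.28 / 1382.33 = 0.7880.

0.7880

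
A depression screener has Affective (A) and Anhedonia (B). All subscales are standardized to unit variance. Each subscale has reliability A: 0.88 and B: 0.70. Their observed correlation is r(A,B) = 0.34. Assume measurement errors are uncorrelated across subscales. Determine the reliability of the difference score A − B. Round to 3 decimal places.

Var(A−B) = 1 + 1 − 2·0.34 = 2 − 0.68 = 1.32.
Because errors are independent across components, Cov(Tᵢ,Tⱼ) = Cov(Xᵢ,Xⱼ); the off-diagonal part of the true-score variance is the same as above.
True-score variance = [0.88 + 0.70] − 0.68 = 1.58 − 0.68 = 0.9.
Reliability = 0.9 / 1.32 = 0.682.

0.682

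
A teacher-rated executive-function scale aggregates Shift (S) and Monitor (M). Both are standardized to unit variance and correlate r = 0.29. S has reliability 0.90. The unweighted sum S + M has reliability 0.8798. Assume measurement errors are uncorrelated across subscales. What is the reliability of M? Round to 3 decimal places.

Var(S+M) = 2 + 2·0.29 = 2.580.
True-score variance = ρ_S + ρ_M + 2·0.29, so 0.8798 = (0.90 + ρ_M + 0.58) / 2.580.
ρ_M = 0.8798·2.580 − 0.90 − 0.58 = 0.790.

0.790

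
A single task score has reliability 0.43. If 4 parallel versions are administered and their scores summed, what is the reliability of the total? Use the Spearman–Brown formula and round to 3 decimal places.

ρ_k = kρ / (1 + (k−1)ρ) = 4·0.43 / (1 + 3·0.43) = 1.720 / 2.290 = 0.751.

0.751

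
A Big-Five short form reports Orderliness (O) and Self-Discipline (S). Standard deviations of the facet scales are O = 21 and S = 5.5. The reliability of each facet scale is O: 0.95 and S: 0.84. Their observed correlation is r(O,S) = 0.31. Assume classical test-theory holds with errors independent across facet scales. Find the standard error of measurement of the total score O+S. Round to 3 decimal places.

5.186

Var(total) = 471.25 + 71.61 = 542.86.
True-score variance = 444.36 + 71.61 = 515.97, so reliability = 0.9505.
Error variance = 542.86 − 515.97 = 26.89; SEM = √26.89 = 5.186.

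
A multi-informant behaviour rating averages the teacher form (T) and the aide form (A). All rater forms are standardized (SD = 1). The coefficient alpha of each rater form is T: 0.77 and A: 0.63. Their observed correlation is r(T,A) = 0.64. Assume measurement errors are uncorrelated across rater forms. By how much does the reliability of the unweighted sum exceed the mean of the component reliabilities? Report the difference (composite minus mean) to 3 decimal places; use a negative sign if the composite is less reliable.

Var(sum) = 2 + 1.28 = 3.28; true-score variance = 1.4 + 1.28 = 2.68; composite reliability = 0.8171.
Mean component reliability = 0.7000.
Difference = 0.8171 − 0.7000 = 0.117.

0.117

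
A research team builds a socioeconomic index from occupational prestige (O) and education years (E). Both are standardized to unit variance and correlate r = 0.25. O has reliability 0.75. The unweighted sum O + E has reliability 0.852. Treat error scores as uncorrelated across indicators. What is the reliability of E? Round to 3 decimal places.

Var(O+E) = 2 + 2·0.25 = 2.500.
True-score variance = ρ_O + ρ_E + 2·0.25, so 0.852 = (0.75 + ρ_E + 0.50) / 2.500.
ρ_E = 0.852·2.500 − 0.75 − 0.50 = 0.880.

0.880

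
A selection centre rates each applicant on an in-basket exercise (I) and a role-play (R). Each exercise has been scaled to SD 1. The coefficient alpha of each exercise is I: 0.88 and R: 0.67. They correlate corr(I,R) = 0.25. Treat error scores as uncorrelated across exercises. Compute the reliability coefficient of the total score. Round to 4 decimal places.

Var(I+R) = 2 + 2·[0.25] = 2 + 0.5 = 2.5.
Under uncorrelated errors the observed covariances equal the true-score covariances, so only the own-variance terms attenuate.
True-score variance = [0.88 + 0.67] + 0.5 = 1.55 + 0.5 = 2.05.
Reliability = 2.05 / 2.5 = 0.8200.

0.8200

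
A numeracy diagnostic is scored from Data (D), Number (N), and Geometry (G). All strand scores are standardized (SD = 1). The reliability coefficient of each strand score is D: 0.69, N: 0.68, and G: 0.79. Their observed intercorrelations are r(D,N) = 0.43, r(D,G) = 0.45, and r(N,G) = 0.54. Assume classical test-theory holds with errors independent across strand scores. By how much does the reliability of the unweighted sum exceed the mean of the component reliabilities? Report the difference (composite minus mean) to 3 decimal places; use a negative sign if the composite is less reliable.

0.136

Var(sum) = 3 + 2.84 = 5.84; true-score variance = 2.16 + 2.84 = 5; composite reliability = 0.8562.
Mean component reliability = 0.7200.
Difference = 0.8562 − 0.7200 = 0.136.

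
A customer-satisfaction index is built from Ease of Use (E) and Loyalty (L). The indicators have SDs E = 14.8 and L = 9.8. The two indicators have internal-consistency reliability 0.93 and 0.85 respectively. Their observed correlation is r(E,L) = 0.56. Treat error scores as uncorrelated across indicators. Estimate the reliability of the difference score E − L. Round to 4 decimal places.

0.8052

Var(E−L) = 14.8² + 9.8² − 2·14.8·9.8·0.56 = 315.08 − 162.445 = 152.635.
With uncorrelated errors the cross-covariances are all true-score covariance, so they carry over unchanged; only the diagonal terms shrink to ρᵢσᵢ².
True-score variance = [14.8²·0.93 + 9.8²·0.85] − 162.445 = 285.341 − 162.445 = 122.896.
Reliability = 122.896 / 152.635 = 0.8052.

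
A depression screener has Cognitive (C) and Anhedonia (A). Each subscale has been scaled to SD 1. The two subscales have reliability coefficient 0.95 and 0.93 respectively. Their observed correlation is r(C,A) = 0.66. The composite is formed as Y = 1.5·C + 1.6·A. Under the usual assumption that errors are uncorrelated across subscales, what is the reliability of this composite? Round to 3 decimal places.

0.963

Var(Y) = 1.5² + 1.6² + 2·[2.4·0.66] = 4.81 + 3.168 = 7.978.
With uncorrelated errors the cross-covariances are all true-score covariance, so they carry over unchanged; only the diagonal terms shrink to ρᵢσᵢ².
True-score variance = [1.5²·0.95 + 1.6²·0.93] + 3.168 = 4.5183 + 3.168 = 7.6863.
Reliability = 7.6863 / 7.978 = 0.963.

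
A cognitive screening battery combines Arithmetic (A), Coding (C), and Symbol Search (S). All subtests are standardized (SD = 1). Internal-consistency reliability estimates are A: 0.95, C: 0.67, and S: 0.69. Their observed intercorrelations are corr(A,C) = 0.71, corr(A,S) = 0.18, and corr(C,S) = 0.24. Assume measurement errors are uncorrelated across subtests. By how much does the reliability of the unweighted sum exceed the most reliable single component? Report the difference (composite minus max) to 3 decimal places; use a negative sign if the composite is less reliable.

-0.081

Var(sum) = 3 + 2.26 = 5.26; true-score variance = 2.31 + 2.26 = 4.57; composite reliability = 0.8688.
Max component reliability = 0.9500.
Difference = 0.8688 − 0.9500 = -0.081.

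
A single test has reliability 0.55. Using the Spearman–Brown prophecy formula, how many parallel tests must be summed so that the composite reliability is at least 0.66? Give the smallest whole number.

k ≥ ρ*(1−ρ₁)/(ρ₁(1−ρ*)) = 0.66·0.45 / (0.55·0.34) = 1.588.
Smallest integer k = 2.

2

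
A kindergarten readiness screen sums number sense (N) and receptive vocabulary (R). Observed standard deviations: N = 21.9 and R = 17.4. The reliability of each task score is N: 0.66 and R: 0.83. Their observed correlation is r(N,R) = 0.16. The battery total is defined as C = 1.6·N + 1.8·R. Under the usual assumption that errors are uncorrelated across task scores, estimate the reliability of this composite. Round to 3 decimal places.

0.772

Var(C) = 1.6²·21.9² + 1.8²·17.4² + 2·[2.88·21.9·17.4·0.16] = 2208.74 + 351.185 = 2559.93.
Under uncorrelated errors the observed covariances equal the true-score covariances, so only the own-variance terms attenuate.
True-score variance = [1.6²·21.9²·0.66 + 1.8²·17.4²·0.83] + 351.185 = 1624.53 + 351.185 = 1975.72.
Reliability = 1975.72 / 2559.93 = 0.772.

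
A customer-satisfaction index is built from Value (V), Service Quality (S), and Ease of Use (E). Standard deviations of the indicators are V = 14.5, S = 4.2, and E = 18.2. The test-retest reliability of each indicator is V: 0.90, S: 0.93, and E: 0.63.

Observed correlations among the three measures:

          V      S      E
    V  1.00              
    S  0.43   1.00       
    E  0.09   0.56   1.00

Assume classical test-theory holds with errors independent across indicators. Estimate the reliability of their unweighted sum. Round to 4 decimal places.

Var(V+S+E) = 14.5² + 4.2² + 18.2² + 2·[14.5·4.2·0.43 + 14.5·18.2·0.09 + 4.2·18.2·0.56] = 559.13 + 185.489 = 744.619.
Because errors are independent across components, Cov(Tᵢ,Tⱼ) = Cov(Xᵢ,Xⱼ); the off-diagonal part of the true-score variance is the same as above.
True-score variance = [14.5²·0.90 + 4.2²·0.93 + 18.2²·0.63] + 185.489 = 414.311 + 185.489 = 599.8.
Reliability = 599.8 / 744.619 = 0.8055.

0.8055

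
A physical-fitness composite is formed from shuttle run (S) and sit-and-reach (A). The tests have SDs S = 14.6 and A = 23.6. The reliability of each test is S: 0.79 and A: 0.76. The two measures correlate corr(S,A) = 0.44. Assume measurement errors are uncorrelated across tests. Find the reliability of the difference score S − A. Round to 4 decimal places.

0.6178

Var(S−A) = 14.6² + 23.6² − 2·14.6·23.6·0.44 = 770.12 − 303.213 = 466.907.
Because errors are independent across components, Cov(Tᵢ,Tⱼ) = Cov(Xᵢ,Xⱼ); the off-diagonal part of the true-score variance is the same as above.
True-score variance = [14.6²·0.79 + 23.6²·0.76] − 303.213 = 591.686 − 303.213 = 288.473.
Reliability = 288.473 / 466.907 = 0.6178.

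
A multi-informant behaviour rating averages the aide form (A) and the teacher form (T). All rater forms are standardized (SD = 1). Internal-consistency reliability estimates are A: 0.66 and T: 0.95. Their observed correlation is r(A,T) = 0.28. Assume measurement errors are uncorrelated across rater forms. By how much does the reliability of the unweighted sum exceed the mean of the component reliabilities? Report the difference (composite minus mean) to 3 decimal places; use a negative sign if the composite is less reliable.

0.043

Var(sum) = 2 + 0.56 = 2.56; true-score variance = 1.61 + 0.56 = 2.17; composite reliability = 0.8477.
Mean component reliability = 0.8050.
Difference = 0.8477 − 0.8050 = 0.043.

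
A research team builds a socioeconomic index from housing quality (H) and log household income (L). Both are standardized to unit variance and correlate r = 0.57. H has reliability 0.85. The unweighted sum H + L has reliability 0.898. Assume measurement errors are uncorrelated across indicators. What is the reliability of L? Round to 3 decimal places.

Var(H+L) = 2 + 2·0.57 = 3.140.
True-score variance = ρ_H + ρ_L + 2·0.57, so 0.898 = (0.85 + ρ_L + 1.14) / 3.140.
ρ_L = 0.898·3.140 − 0.85 − 1.14 = 0.830.

0.830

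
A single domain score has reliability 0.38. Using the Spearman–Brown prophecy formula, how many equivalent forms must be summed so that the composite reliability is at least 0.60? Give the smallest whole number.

k ≥ ρ*(1−ρ₁)/(ρ₁(1−ρ*)) = 0.60·0.62 / (0.38·0.40) = 2.447.
Smallest integer k = 3.

3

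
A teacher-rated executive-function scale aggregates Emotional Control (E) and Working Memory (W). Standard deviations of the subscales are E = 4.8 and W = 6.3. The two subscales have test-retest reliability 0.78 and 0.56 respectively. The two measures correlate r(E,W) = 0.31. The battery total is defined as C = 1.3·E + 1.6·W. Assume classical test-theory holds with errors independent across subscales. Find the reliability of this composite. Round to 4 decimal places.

0.7033

Var(C) = 1.3²·4.8² + 1.6²·6.3² + 2·[2.08·4.8·6.3·0.31] = 140.544 + 38.9975 = 179.542.
Because errors are independent across components, Cov(Tᵢ,Tⱼ) = Cov(Xᵢ,Xⱼ); the off-diagonal part of the true-score variance is the same as above.
True-score variance = [1.3²·4.8²·0.78 + 1.6²·6.3²·0.56] + 38.9975 = 87.2709 + 38.9975 = 126.268.
Reliability = 126.268 / 179.542 = 0.7033.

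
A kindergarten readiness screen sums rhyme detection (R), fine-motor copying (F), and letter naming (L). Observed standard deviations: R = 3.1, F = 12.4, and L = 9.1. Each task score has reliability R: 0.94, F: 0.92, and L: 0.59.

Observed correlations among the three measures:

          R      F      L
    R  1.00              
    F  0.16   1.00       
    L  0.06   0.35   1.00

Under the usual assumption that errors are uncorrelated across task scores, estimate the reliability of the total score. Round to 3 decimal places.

Var(R+F+L) = 3.1² + 12.4² + 9.1² + 2·[3.1·12.4·0.16 + 3.1·9.1·0.06 + 12.4·9.1·0.35] = 246.18 + 94.674 = 340.854.
Because errors are independent across components, Cov(Tᵢ,Tⱼ) = Cov(Xᵢ,Xⱼ); the off-diagonal part of the true-score variance is the same as above.
True-score variance = [3.1²·0.94 + 12.4²·0.92 + 9.1²·0.59] + 94.674 = 199.351 + 94.674 = 294.024.
Reliability = 294.024 / 340.854 = 0.863.

0.863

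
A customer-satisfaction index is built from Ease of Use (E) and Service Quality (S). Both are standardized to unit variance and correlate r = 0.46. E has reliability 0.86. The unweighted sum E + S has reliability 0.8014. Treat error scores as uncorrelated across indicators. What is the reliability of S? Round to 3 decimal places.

Var(E+S) = 2 + 2·0.46 = 2.920.
True-score variance = ρ_E + ρ_S + 2·0.46, so 0.8014 = (0.86 + ρ_S + 0.92) / 2.920.
ρ_S = 0.8014·2.920 − 0.86 − 0.92 = 0.560.

0.560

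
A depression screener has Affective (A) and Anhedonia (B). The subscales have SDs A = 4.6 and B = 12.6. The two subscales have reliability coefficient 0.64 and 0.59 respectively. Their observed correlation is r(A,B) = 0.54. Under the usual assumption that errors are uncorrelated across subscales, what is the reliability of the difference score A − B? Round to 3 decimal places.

0.380

Var(A−B) = 4.6² + 12.6² − 2·4.6·12.6·0.54 = 179.92 − 62.5968 = 117.323.
Under uncorrelated errors the observed covariances equal the true-score covariances, so only the own-variance terms attenuate.
True-score variance = [4.6²·0.64 + 12.6²·0.59] − 62.5968 = 107.211 − 62.5968 = 44.614.
Reliability = 44.614 / 117.323 = 0.380.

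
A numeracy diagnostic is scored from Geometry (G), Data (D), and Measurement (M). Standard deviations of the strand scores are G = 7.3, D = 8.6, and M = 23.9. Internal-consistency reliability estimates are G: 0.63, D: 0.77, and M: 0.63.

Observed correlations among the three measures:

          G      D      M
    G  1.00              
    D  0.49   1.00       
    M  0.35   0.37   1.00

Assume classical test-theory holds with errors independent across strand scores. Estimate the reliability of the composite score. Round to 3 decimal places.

0.760

Var(G+D+M) = 7.3² + 8.6² + 23.9² + 2·[7.3·8.6·0.49 + 7.3·23.9·0.35 + 8.6·23.9·0.37] = 698.46 + 335.753 = 1034.21.
Under uncorrelated errors the observed covariances equal the true-score covariances, so only the own-variance terms attenuate.
True-score variance = [7.3²·0.63 + 8.6²·0.77 + 23.9²·0.63] + 335.753 = 450.384 + 335.753 = 786.137.
Reliability = 786.137 / 1034.21 = 0.760.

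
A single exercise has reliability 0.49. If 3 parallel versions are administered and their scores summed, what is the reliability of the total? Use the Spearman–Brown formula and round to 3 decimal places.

ρ_k = kρ / (1 + (k−1)ρ) = 3·0.49 / (1 + 2·0.49) = 1.470 / 1.980 = 0.742.

0.742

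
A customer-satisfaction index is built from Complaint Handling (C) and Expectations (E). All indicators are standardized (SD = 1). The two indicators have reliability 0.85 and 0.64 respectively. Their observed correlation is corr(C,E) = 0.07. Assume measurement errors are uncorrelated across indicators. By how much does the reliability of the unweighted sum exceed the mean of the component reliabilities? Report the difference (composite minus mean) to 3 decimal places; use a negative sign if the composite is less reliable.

Var(sum) = 2 + 0.14 = 2.14; true-score variance = 1.49 + 0.14 = 1.63; composite reliability = 0.7617.
Mean component reliability = 0.7450.
Difference = 0.7617 − 0.7450 = 0.017.

0.017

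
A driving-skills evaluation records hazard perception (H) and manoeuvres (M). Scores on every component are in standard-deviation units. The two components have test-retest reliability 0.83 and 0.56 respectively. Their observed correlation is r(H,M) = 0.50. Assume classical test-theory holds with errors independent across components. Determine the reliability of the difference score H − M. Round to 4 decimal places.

Var(H−M) = 1 + 1 − 2·0.50 = 2 − 1 = 1.
Under uncorrelated errors the observed covariances equal the true-score covariances, so only the own-variance terms attenuate.
True-score variance = [0.83 + 0.56] − 1 = 1.39 − 1 = 0.39.
Reliability = 0.39 / 1 = 0.3900.

0.3900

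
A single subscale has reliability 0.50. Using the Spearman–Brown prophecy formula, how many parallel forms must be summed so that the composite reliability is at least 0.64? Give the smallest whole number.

k ≥ ρ*(1−ρ₁)/(ρ₁(1−ρ*)) = 0.64·0.50 / (0.50·0.36) = 1.778.
Smallest integer k = 2.

2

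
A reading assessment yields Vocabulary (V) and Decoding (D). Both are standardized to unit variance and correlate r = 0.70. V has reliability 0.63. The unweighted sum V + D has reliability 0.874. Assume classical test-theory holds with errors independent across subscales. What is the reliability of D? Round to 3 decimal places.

Var(V+D) = 2 + 2·0.70 = 3.400.
True-score variance = ρ_V + ρ_D + 2·0.70, so 0.874 = (0.63 + ρ_D + 1.40) / 3.400.
ρ_D = 0.874·3.400 − 0.63 − 1.40 = 0.942.

0.942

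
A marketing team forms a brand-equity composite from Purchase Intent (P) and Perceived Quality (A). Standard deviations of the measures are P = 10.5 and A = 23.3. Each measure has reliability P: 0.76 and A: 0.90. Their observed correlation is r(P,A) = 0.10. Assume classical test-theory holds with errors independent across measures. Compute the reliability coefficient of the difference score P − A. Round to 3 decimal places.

0.866

Var(P−A) = 10.5² + 23.3² − 2·10.5·23.3·0.10 = 653.14 − 48.93 = 604.21.
Because errors are independent across components, Cov(Tᵢ,Tⱼ) = Cov(Xᵢ,Xⱼ); the off-diagonal part of the true-score variance is the same as above.
True-score variance = [10.5²·0.76 + 23.3²·0.90] − 48.93 = 572.391 − 48.93 = 523.461.
Reliability = 523.461 / 604.21 = 0.866.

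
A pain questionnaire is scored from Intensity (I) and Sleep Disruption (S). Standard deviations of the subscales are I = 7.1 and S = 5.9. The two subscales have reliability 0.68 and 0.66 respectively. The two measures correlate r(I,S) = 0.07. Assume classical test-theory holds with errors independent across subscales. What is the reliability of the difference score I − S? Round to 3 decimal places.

Var(I−S) = 7.1² + 5.9² − 2·7.1·5.9·0.07 = 85.22 − 5.8646 = 79.3554.
Because errors are independent across components, Cov(Tᵢ,Tⱼ) = Cov(Xᵢ,Xⱼ); the off-diagonal part of the true-score variance is the same as above.
True-score variance = [7.1²·0.68 + 5.9²·0.66] − 5.8646 = 57.2534 − 5.8646 = 51.3888.
Reliability = 51.3888 / 79.3554 = 0.648.

0.648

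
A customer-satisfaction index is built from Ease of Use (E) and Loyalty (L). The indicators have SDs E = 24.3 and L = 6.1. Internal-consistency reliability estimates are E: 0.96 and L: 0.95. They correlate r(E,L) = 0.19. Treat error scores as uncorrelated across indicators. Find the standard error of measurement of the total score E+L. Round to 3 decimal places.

5.048

Var(total) = 627.7 + 56.3274 = 684.027.
True-score variance = 602.22 + 56.3274 = 658.547, so reliability = 0.9627.
Error variance = 684.027 − 658.547 = 25.4801; SEM = √25.4801 = 5.048.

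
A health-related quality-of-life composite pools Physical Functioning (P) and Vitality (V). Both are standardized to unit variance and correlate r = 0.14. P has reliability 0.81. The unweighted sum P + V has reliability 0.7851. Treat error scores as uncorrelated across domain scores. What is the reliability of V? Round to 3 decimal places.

Var(P+V) = 2 + 2·0.14 = 2.280.
True-score variance = ρ_P + ρ_V + 2·0.14, so 0.7851 = (0.81 + ρ_V + 0.28) / 2.280.
ρ_V = 0.7851·2.280 − 0.81 − 0.28 = 0.700.

0.700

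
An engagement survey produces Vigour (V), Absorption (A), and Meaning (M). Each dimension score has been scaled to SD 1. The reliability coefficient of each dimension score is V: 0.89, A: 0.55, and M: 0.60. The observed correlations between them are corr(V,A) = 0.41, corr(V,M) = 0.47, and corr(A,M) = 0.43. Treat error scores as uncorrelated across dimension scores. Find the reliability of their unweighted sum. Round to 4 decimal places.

0.8292

Var(V+A+M) = 3 + 2·[0.41 + 0.47 + 0.43] = 3 + 2.62 = 5.62.
Because errors are independent across components, Cov(Tᵢ,Tⱼ) = Cov(Xᵢ,Xⱼ); the off-diagonal part of the true-score variance is the same as above.
True-score variance = [0.89 + 0.55 + 0.60] + 2.62 = 2.04 + 2.62 = 4.66.
Reliability = 4.66 / 5.62 = 0.8292.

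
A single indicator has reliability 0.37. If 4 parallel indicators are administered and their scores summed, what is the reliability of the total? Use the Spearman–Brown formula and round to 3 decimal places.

0.701

ρ_k = kρ / (1 + (k−1)ρ) = 4·0.37 / (1 + 3·0.37) = 1.480 / 2.110 = 0.701.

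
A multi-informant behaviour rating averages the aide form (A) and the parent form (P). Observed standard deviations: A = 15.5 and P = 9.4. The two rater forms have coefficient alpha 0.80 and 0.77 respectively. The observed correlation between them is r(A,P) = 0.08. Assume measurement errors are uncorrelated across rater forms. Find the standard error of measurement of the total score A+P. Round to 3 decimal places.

8.269

Var(total) = 328.61 + 23.312 = 351.922.
True-score variance = 260.237 + 23.312 = 283.549, so reliability = 0.8057.
Error variance = 351.922 − 283.549 = 68.3728; SEM = √68.3728 = 8.269.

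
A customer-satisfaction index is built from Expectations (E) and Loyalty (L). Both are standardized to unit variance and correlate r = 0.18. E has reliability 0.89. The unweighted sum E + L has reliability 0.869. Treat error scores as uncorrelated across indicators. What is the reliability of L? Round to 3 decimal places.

0.801

Var(E+L) = 2 + 2·0.18 = 2.360.
True-score variance = ρ_E + ρ_L + 2·0.18, so 0.869 = (0.89 + ρ_L + 0.36) / 2.360.
ρ_L = 0.869·2.360 − 0.89 − 0.36 = 0.801.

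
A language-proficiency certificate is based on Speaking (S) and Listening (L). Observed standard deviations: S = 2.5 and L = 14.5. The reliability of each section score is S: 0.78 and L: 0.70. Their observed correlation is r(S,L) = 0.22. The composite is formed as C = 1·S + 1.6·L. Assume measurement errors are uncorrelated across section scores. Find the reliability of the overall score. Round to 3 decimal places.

0.714

Var(C) = 2.5² + 1.6²·14.5² + 2·[1.6·2.5·14.5·0.22] = 544.49 + 25.52 = 570.01.
Under uncorrelated errors the observed covariances equal the true-score covariances, so only the own-variance terms attenuate.
True-score variance = [2.5²·0.78 + 1.6²·14.5²·0.70] + 25.52 = 381.643 + 25.52 = 407.163.
Reliability = 407.163 / 570.01 = 0.714.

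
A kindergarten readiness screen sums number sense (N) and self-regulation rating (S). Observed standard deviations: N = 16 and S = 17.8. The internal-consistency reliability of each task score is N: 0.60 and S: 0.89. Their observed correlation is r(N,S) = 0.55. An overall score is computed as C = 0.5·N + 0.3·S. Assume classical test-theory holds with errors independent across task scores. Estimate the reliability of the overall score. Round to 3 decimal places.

Var(C) = 0.5²·16² + 0.3²·17.8² + 2·[0.15·16·17.8·0.55] = 92.5156 + 46.992 = 139.508.
With uncorrelated errors the cross-covariances are all true-score covariance, so they carry over unchanged; only the diagonal terms shrink to ρᵢσᵢ².
True-score variance = [0.5²·16²·0.60 + 0.3²·17.8²·0.89] + 46.992 = 63.7789 + 46.992 = 110.771.
Reliability = 110.771 / 139.508 = 0.794.

0.794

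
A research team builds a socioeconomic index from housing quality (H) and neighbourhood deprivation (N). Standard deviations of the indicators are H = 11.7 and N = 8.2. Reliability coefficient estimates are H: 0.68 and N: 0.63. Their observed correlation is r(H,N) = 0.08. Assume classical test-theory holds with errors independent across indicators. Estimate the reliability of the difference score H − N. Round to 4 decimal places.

Var(H−N) = 11.7² + 8.2² − 2·11.7·8.2·0.08 = 204.13 − 15.3504 = 188.78.
Under uncorrelated errors the observed covariances equal the true-score covariances, so only the own-variance terms attenuate.
True-score variance = [11.7²·0.68 + 8.2²·0.63] − 15.3504 = 135.446 − 15.3504 = 120.096.
Reliability = 120.096 / 188.78 = 0.6362.

0.6362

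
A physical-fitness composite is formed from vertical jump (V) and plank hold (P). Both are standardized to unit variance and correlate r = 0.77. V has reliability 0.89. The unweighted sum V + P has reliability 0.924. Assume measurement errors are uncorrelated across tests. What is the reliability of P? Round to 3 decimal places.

Var(V+P) = 2 + 2·0.77 = 3.540.
True-score variance = ρ_V + ρ_P + 2·0.77, so 0.924 = (0.89 + ρ_P + 1.54) / 3.540.
ρ_P = 0.924·3.540 − 0.89 − 1.54 = 0.841.

0.841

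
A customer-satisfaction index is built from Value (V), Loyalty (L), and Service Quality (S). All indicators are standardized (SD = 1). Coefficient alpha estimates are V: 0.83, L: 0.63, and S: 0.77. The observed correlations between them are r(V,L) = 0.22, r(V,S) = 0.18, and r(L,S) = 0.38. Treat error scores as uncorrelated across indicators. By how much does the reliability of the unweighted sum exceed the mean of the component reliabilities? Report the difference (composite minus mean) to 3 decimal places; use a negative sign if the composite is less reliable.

Var(sum) = 3 + 1.56 = 4.56; true-score variance = 2.23 + 1.56 = 3.79; composite reliability = 0.8311.
Mean component reliability = 0.7433.
Difference = 0.8311 − 0.7433 = 0.088.

0.088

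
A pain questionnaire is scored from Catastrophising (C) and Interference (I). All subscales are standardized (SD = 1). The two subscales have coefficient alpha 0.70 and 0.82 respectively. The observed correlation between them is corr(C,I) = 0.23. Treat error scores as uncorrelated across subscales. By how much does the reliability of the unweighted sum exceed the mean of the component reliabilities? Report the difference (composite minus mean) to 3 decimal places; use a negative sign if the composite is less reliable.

Var(sum) = 2 + 0.46 = 2.46; true-score variance = 1.52 + 0.46 = 1.98; composite reliability = 0.8049.
Mean component reliability = 0.7600.
Difference = 0.8049 − 0.7600 = 0.045.

0.045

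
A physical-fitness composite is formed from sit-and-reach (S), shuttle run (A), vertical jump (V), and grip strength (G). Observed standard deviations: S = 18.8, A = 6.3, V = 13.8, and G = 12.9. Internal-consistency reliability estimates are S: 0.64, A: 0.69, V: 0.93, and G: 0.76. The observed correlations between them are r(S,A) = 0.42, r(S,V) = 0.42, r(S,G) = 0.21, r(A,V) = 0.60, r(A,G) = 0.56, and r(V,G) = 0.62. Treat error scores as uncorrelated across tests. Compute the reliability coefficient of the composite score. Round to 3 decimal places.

0.878

Var(S+A+V+G) = 18.8² + 6.3² + 13.8² + 12.9² + 2·[18.8·6.3·0.42 + 18.8·13.8·0.42 + 18.8·12.9·0.21 + 6.3·13.8·0.60 + 6.3·12.9·0.56 + 13.8·12.9·0.62] = 749.98 + 835.373 = 1585.35.
Because errors are independent across components, Cov(Tᵢ,Tⱼ) = Cov(Xᵢ,Xⱼ); the off-diagonal part of the true-score variance is the same as above.
True-score variance = [18.8²·0.64 + 6.3²·0.69 + 13.8²·0.93 + 12.9²·0.76] + 835.373 = 557.169 + 835.373 = 1392.54.
Reliability = 1392.54 / 1585.35 = 0.878.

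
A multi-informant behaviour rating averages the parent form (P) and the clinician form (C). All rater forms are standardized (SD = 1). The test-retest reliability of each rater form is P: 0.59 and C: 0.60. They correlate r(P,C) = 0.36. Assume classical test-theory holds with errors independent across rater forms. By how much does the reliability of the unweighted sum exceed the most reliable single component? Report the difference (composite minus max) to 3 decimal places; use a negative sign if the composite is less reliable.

0.102

Var(sum) = 2 + 0.72 = 2.72; true-score variance = 1.19 + 0.72 = 1.91; composite reliability = 0.7022.
Max component reliability = 0.6000.
Difference = 0.7022 − 0.6000 = 0.102.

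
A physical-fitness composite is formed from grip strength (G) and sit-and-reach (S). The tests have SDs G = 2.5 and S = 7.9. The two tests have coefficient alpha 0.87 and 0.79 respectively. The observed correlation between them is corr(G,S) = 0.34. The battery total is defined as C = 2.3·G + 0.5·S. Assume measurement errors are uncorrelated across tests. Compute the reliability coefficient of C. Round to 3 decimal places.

0.882

Var(C) = 2.3²·2.5² + 0.5²·7.9² + 2·[1.15·2.5·7.9·0.34] = 48.665 + 15.4445 = 64.1095.
Because errors are independent across components, Cov(Tᵢ,Tⱼ) = Cov(Xᵢ,Xⱼ); the off-diagonal part of the true-score variance is the same as above.
True-score variance = [2.3²·2.5²·0.87 + 0.5²·7.9²·0.79] + 15.4445 = 41.0903 + 15.4445 = 56.5348.
Reliability = 56.5348 / 64.1095 = 0.882.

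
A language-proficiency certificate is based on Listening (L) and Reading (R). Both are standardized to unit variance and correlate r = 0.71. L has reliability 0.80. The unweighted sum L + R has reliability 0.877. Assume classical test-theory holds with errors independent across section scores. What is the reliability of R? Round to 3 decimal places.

0.779

Var(L+R) = 2 + 2·0.71 = 3.420.
True-score variance = ρ_L + ρ_R + 2·0.71, so 0.877 = (0.80 + ρ_R + 1.42) / 3.420.
ρ_R = 0.877·3.420 − 0.80 − 1.42 = 0.779.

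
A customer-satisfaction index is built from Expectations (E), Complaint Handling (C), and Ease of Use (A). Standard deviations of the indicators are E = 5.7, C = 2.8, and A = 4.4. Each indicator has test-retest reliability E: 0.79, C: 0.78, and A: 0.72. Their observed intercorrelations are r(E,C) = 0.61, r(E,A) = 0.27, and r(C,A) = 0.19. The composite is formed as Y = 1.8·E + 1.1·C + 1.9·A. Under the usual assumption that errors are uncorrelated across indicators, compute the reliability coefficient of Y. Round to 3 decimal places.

Var(Y) = 1.8²·5.7² + 1.1²·2.8² + 1.9²·4.4² + 2·[1.98·5.7·2.8·0.61 + 3.42·5.7·4.4·0.27 + 2.09·2.8·4.4·0.19] = 184.644 + 94.6553 = 279.299.
Because errors are independent across components, Cov(Tᵢ,Tⱼ) = Cov(Xᵢ,Xⱼ); the off-diagonal part of the true-score variance is the same as above.
True-score variance = [1.8²·5.7²·0.79 + 1.1²·2.8²·0.78 + 1.9²·4.4²·0.72] + 94.6553 = 140.881 + 94.6553 = 235.537.
Reliability = 235.537 / 279.299 = 0.843.

0.843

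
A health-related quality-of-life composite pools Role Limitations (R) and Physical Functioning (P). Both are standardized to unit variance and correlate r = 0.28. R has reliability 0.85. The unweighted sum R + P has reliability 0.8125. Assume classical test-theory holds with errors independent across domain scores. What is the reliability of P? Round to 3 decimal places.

0.670

Var(R+P) = 2 + 2·0.28 = 2.560.
True-score variance = ρ_R + ρ_P + 2·0.28, so 0.8125 = (0.85 + ρ_P + 0.56) / 2.560.
ρ_P = 0.8125·2.560 − 0.85 − 0.56 = 0.670.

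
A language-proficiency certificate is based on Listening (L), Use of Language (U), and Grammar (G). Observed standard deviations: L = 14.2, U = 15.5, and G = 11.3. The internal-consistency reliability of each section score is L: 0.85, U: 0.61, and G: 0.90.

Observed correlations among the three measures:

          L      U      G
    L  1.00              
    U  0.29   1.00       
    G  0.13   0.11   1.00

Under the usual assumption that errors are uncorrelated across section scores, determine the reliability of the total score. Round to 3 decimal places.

Var(L+U+G) = 14.2² + 15.5² + 11.3² + 2·[14.2·15.5·0.29 + 14.2·11.3·0.13 + 15.5·11.3·0.11] = 569.58 + 207.911 = 777.491.
Under uncorrelated errors the observed covariances equal the true-score covariances, so only the own-variance terms attenuate.
True-score variance = [14.2²·0.85 + 15.5²·0.61 + 11.3²·0.90] + 207.911 = 432.868 + 207.911 = 640.778.
Reliability = 640.778 / 777.491 = 0.824.

0.824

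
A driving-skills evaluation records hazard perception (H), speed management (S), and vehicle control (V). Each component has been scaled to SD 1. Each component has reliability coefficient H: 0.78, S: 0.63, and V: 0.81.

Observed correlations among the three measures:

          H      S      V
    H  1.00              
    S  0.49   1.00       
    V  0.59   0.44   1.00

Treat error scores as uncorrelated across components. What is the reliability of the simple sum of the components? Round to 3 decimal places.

0.871

Var(H+S+V) = 3 + 2·[0.49 + 0.59 + 0.44] = 3 + 3.04 = 6.04.
Under uncorrelated errors the observed covariances equal the true-score covariances, so only the own-variance terms attenuate.
True-score variance = [0.78 + 0.63 + 0.81] + 3.04 = 2.22 + 3.04 = 5.26.
Reliability = 5.26 / 6.04 = 0.871.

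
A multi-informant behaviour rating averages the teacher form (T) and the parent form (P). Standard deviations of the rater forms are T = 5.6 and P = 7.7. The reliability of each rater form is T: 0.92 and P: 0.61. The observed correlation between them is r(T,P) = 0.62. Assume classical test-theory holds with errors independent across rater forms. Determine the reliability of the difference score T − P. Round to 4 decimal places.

0.3106

Var(T−P) = 5.6² + 7.7² − 2·5.6·7.7·0.62 = 90.65 − 53.4688 = 37.1812.
Because errors are independent across components, Cov(Tᵢ,Tⱼ) = Cov(Xᵢ,Xⱼ); the off-diagonal part of the true-score variance is the same as above.
True-score variance = [5.6²·0.92 + 7.7²·0.61] − 53.4688 = 65.0181 − 53.4688 = 11.5493.
Reliability = 11.5493 / 37.1812 = 0.3106.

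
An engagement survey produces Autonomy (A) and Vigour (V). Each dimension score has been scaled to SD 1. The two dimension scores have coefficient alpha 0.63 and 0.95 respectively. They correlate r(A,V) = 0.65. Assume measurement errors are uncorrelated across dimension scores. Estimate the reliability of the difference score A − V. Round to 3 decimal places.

0.400

Var(A−V) = 1 + 1 − 2·0.65 = 2 − 1.3 = 0.7.
Under uncorrelated errors the observed covariances equal the true-score covariances, so only the own-variance terms attenuate.
True-score variance = [0.63 + 0.95] − 1.3 = 1.58 − 1.3 = 0.28.
Reliability = 0.28 / 0.7 = 0.400.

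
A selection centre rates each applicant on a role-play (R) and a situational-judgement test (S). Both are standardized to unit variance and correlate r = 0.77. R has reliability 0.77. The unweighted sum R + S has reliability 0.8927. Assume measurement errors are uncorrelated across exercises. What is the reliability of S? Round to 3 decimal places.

Var(R+S) = 2 + 2·0.77 = 3.540.
True-score variance = ρ_R + ρ_S + 2·0.77, so 0.8927 = (0.77 + ρ_S + 1.54) / 3.540.
ρ_S = 0.8927·3.540 − 0.77 − 1.54 = 0.850.

0.850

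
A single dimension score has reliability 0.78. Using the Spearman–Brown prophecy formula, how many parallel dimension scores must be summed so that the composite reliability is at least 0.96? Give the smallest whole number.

k ≥ ρ*(1−ρ₁)/(ρ₁(1−ρ*)) = 0.96·0.22 / (0.78·0.04) = 6.769.
Smallest integer k = 7.

7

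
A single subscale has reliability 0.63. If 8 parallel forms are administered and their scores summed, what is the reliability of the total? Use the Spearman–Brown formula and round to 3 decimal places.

0.932

ρ_k = kρ / (1 + (k−1)ρ) = 8·0.63 / (1 + 7·0.63) = 5.040 / 5.410 = 0.932.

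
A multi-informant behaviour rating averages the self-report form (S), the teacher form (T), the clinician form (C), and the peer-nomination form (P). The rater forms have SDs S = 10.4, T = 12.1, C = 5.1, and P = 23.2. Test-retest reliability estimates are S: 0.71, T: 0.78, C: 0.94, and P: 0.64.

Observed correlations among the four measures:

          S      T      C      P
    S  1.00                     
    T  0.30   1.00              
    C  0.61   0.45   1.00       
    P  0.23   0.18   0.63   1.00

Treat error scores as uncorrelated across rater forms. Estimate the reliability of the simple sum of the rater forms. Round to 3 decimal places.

0.812

Var(S+T+C+P) = 10.4² + 12.1² + 5.1² + 23.2² + 2·[10.4·12.1·0.30 + 10.4·5.1·0.61 + 10.4·23.2·0.23 + 12.1·5.1·0.45 + 12.1·23.2·0.18 + 5.1·23.2·0.63] = 818.82 + 556.883 = 1375.7.
Because errors are independent across components, Cov(Tᵢ,Tⱼ) = Cov(Xᵢ,Xⱼ); the off-diagonal part of the true-score variance is the same as above.
True-score variance = [10.4²·0.71 + 12.1²·0.78 + 5.1²·0.94 + 23.2²·0.64] + 556.883 = 559.916 + 556.883 = 1116.8.
Reliability = 1116.8 / 1375.7 = 0.812.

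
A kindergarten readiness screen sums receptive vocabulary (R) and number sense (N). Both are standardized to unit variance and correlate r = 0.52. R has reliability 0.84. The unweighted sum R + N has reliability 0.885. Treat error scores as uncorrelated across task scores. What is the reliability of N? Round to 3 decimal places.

0.810

Var(R+N) = 2 + 2·0.52 = 3.040.
True-score variance = ρ_R + ρ_N + 2·0.52, so 0.885 = (0.84 + ρ_N + 1.04) / 3.040.
ρ_N = 0.885·3.040 − 0.84 − 1.04 = 0.810.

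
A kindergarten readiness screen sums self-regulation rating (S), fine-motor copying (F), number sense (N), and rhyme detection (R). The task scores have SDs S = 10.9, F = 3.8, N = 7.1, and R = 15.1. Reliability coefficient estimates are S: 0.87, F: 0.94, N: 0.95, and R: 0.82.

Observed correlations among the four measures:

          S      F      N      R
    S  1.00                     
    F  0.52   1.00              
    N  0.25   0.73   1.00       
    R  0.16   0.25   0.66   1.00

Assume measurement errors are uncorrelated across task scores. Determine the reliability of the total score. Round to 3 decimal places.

Var(S+F+N+R) = 10.9² + 3.8² + 7.1² + 15.1² + 2·[10.9·3.8·0.52 + 10.9·7.1·0.25 + 10.9·15.1·0.16 + 3.8·7.1·0.73 + 3.8·15.1·0.25 + 7.1·15.1·0.66] = 411.67 + 344.039 = 755.709.
Under uncorrelated errors the observed covariances equal the true-score covariances, so only the own-variance terms attenuate.
True-score variance = [10.9²·0.87 + 3.8²·0.94 + 7.1²·0.95 + 15.1²·0.82] + 344.039 = 351.796 + 344.039 = 695.835.
Reliability = 695.835 / 755.709 = 0.921.

0.921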